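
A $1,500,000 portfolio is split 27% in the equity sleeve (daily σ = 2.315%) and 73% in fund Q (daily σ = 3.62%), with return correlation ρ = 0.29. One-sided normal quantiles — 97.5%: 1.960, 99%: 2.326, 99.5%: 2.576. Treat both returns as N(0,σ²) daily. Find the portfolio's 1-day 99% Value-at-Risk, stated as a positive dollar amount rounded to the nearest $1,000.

$101,000

σ_p² = 0.27²·2.315² + 0.73²·3.62² + 2·0.29·0.27·0.73·2.315·3.62 = 8.3320 (%²).
σ_p = √8.3320 = 2.887%.
VaR = 2.326 × 2.887% = 6.715%; on $1,500,000 that is $100,725.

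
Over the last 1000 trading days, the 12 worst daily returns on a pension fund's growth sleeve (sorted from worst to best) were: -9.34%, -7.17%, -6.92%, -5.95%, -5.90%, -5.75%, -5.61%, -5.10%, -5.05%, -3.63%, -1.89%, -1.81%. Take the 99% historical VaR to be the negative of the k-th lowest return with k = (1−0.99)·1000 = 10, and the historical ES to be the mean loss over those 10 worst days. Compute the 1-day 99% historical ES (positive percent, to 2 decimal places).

The 10 worst returns sum to -60.42%.
ES = −(-60.42%) / 10 = 6.042% ≈ 6.04%.

6.04%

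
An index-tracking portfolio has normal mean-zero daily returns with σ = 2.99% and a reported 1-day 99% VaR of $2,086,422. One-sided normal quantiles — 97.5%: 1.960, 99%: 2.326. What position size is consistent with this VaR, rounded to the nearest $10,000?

$30,000,000

VaR as a fraction of value: z·σ = 2.326 × 2.99% = 6.95474%.
Position = $2,086,422 / 0.0695474 = $30,000,000.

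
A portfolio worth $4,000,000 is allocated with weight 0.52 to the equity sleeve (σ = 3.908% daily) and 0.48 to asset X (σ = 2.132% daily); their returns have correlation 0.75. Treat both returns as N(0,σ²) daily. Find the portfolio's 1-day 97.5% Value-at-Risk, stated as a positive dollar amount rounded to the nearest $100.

$225,800

σ_p² = 0.52²·3.908² + 0.48²·2.132² + 2·0.75·0.52·0.48·3.908·2.132 = 8.2964 (%²).
σ_p = √8.2964 = 2.880%.
At 97.5%, z = 1.960.
VaR = 1.960 × 2.880% = 5.645%; on $4,000,000 that is $225,800.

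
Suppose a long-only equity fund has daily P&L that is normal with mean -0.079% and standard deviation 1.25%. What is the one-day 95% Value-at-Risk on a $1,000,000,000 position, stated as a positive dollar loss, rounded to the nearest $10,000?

$21,350,000

At 95% one-sided, z = 1.645.
VaR = −μ + z·σ = −(-0.079%) + 1.645 × 1.25% = 2.135%.
On $1,000,000,000: 0.02135 × $1,000,000,000 = $21,350,000.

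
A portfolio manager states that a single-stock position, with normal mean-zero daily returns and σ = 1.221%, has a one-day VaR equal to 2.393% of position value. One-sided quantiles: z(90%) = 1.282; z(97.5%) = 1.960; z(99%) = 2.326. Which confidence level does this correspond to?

97.5%

Implied z = VaR/σ = 2.393 / 1.221 = 1.960.
This matches z(97.5%) = 1.960.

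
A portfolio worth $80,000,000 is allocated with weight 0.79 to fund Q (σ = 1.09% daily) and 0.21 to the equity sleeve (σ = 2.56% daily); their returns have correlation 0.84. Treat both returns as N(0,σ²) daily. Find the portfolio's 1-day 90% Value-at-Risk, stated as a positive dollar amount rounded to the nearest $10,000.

σ_p² = 0.79²·1.09² + 0.21²·2.56² + 2·0.84·0.79·0.21·1.09·2.56 = 1.8082 (%²).
σ_p = √1.8082 = 1.345%.
At 90%, z = 1.282.
VaR = 1.282 × 1.345% = 1.724%; on $80,000,000 that is $1,379,200.

$1,380,000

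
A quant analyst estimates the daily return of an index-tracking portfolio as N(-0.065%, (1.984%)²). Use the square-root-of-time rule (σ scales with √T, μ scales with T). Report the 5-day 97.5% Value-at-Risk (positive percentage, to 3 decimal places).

At 97.5%, z = 1.960.
σ_{5d} = 1.984% × √5 = 4.436%; μ_{5d} = 5 × -0.065% = -0.325%.
VaR = −(-0.325%) + 1.960 × 4.436% = 9.020%.

9.020%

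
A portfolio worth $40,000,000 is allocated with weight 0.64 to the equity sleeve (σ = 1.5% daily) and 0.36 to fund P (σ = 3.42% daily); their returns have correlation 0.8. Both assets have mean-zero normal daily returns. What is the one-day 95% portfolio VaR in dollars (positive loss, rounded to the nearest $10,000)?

$1,370,000

σ_p² = 0.64²·1.5² + 0.36²·3.42² + 2·0.8·0.64·0.36·1.5·3.42 = 4.3286 (%²).
σ_p = √4.3286 = 2.081%.
At 95%, z = 1.645.
VaR = 1.645 × 2.081% = 3.423%; on $40,000,000 that is $1,369,200.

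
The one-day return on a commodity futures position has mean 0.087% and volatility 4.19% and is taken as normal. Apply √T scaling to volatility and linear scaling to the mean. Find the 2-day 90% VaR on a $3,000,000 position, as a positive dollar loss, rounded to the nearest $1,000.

At 90%, z = 1.282.
σ_{2d} = 4.19% × √2 = 5.926%; μ_{2d} = 2 × 0.087% = 0.174%.
VaR = −(0.174%) + 1.282 × 5.926% = 7.423%.
On $3,000,000: 0.07423 × $3,000,000 = $222,690.

$223,000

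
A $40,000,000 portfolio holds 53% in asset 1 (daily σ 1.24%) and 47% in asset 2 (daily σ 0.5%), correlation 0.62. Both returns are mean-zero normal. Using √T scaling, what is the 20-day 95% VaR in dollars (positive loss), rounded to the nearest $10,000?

$2,420,000

σ_p = √(0.53²·1.24² + 0.47²·0.5² + 2·0.62·0.53·0.47·1.24·0.5) = 0.824%.
σ_{20d} = 0.824% × √20 = 3.685%.
z(95%) = 1.645.
VaR = 1.645 × 3.685% = 6.062%; on $40,000,000 that is $2,424,800.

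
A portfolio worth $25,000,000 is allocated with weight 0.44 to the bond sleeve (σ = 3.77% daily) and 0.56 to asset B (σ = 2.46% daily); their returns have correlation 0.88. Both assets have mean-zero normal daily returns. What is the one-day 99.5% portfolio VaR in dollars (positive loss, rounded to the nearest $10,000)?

$1,900,000

σ_p² = 0.44²·3.77² + 0.56²·2.46² + 2·0.88·0.44·0.56·3.77·2.46 = 8.6713 (%²).
σ_p = √8.6713 = 2.945%.
At 99.5%, z = 2.576.
VaR = 2.576 × 2.945% = 7.586%; on $25,000,000 that is $1,896,500.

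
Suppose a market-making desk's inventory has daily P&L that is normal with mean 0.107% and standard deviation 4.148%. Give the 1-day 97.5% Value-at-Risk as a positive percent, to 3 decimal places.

8.023%

At 97.5% one-sided, z = 1.960.
VaR = −μ + z·σ = −(0.107%) + 1.960 × 4.148% = 8.023%.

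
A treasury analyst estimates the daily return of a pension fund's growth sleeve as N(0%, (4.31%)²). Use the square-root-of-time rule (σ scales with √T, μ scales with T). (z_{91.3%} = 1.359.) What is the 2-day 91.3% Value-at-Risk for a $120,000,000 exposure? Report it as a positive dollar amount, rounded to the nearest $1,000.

σ_{2d} = 4.31% × √2 = 6.095%.
VaR = 1.359 × 6.095% = 8.283%.
On $120,000,000: 0.08283 × $120,000,000 = $9,939,600.

$9,940,000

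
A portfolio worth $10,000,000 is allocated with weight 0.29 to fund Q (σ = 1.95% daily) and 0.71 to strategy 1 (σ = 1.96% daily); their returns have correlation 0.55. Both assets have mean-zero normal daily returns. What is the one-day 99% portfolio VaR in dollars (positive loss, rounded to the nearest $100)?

$411,000

σ_p² = 0.29²·1.95² + 0.71²·1.96² + 2·0.55·0.29·0.71·1.95·1.96 = 3.1220 (%²).
σ_p = √3.1220 = 1.767%.
At 99%, z = 2.326.
VaR = 2.326 × 1.767% = 4.110%; on $10,000,000 that is $411,000.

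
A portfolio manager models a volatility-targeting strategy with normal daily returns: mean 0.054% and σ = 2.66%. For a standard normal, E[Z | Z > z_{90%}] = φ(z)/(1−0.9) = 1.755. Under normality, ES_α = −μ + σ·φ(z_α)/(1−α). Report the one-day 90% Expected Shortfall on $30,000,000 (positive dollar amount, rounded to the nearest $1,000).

$1,384,000

ES = −(0.054%) + 2.66% × 1.755 = 4.614%.
On $30,000,000: 0.04614 × $30,000,000 = $1,384,200.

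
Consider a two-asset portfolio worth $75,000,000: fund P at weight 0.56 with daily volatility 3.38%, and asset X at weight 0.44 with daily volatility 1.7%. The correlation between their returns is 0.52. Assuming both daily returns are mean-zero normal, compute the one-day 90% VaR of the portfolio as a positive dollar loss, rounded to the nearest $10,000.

$2,280,000

σ_p² = 0.56²·3.38² + 0.44²·1.7² + 2·0.52·0.56·0.44·3.38·1.7 = 5.6146 (%²).
σ_p = √5.6146 = 2.370%.
At 90%, z = 1.282.
VaR = 1.282 × 2.370% = 3.038%; on $75,000,000 that is $2,278,500.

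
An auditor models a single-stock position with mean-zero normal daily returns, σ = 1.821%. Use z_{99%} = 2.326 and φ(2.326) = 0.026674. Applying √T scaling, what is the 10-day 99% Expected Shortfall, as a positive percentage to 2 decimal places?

σ_{10d} = 1.821% × √10 = 5.759%.
ES multiplier = φ(z)/(1−α) = 0.026674/0.01 = 2.667.
ES = 5.759% × 2.667 = 15.359%.

15.36%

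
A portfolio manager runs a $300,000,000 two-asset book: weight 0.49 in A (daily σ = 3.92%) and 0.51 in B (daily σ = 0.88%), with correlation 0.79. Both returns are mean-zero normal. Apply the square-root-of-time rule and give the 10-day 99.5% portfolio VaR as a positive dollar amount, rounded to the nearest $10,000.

$56,010,000

σ_p = √(0.49²·3.92² + 0.51²·0.88² + 2·0.79·0.49·0.51·3.92·0.88) = 2.292%.
σ_{10d} = 2.292% × √10 = 7.248%.
z(99.5%) = 2.576.
VaR = 2.576 × 7.248% = 18.671%; on $300,000,000 that is $56,013,000.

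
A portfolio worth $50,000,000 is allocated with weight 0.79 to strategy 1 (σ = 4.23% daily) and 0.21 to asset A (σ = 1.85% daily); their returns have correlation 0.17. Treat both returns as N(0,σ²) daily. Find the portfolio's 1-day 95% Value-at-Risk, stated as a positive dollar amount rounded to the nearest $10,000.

σ_p² = 0.79²·4.23² + 0.21²·1.85² + 2·0.17·0.79·0.21·4.23·1.85 = 11.7593 (%²).
σ_p = √11.7593 = 3.429%.
At 95%, z = 1.645.
VaR = 1.645 × 3.429% = 5.641%; on $50,000,000 that is $2,820,500.

$2,820,000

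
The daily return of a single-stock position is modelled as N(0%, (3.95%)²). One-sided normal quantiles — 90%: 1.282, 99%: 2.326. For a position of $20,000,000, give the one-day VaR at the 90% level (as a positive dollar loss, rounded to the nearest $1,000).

VaR = z·σ = 1.282 × 3.95% = 5.064%.
On $20,000,000: 0.05064 × $20,000,000 = $1,012,800.

$1,013,000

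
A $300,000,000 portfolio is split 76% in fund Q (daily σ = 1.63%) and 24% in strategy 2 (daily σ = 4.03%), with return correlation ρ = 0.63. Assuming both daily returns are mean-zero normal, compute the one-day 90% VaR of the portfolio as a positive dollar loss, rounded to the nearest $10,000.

$7,670,000

σ_p² = 0.76²·1.63² + 0.24²·4.03² + 2·0.63·0.76·0.24·1.63·4.03 = 3.9798 (%²).
σ_p = √3.9798 = 1.995%.
At 90%, z = 1.282.
VaR = 1.282 × 1.995% = 2.558%; on $300,000,000 that is $7,674,000.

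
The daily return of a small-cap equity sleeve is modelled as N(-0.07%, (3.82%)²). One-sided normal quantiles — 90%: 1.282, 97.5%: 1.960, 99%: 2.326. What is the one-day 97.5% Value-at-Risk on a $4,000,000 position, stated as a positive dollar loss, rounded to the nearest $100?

VaR = −μ + z·σ = −(-0.07%) + 1.960 × 3.82% = 7.557%.
On $4,000,000: 0.07557 × $4,000,000 = $302,280.

$302,300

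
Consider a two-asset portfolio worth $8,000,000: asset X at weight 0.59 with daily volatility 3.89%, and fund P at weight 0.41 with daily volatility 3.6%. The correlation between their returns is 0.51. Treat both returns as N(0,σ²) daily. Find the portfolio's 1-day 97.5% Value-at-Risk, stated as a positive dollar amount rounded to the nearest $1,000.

σ_p² = 0.59²·3.89² + 0.41²·3.6² + 2·0.51·0.59·0.41·3.89·3.6 = 10.9014 (%²).
σ_p = √10.9014 = 3.302%.
At 97.5%, z = 1.960.
VaR = 1.960 × 3.302% = 6.472%; on $8,000,000 that is $517,760.

$518,000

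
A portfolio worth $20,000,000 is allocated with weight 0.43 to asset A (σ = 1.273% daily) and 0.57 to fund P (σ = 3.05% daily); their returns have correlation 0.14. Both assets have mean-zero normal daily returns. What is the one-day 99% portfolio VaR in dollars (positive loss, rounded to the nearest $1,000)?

$881,000

σ_p² = 0.43²·1.273² + 0.57²·3.05² + 2·0.14·0.43·0.57·1.273·3.05 = 3.5885 (%²).
σ_p = √3.5885 = 1.894%.
At 99%, z = 2.326.
VaR = 2.326 × 1.894% = 4.405%; on $20,000,000 that is $881,000.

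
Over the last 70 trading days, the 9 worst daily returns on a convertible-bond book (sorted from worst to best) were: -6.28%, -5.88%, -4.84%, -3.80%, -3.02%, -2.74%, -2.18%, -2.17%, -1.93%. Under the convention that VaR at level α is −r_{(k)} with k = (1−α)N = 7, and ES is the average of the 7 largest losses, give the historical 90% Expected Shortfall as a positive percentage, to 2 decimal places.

4.11%

The 7 worst returns sum to -28.74%.
ES = −(-28.74%) / 7 = 4.1057…% ≈ 4.11%.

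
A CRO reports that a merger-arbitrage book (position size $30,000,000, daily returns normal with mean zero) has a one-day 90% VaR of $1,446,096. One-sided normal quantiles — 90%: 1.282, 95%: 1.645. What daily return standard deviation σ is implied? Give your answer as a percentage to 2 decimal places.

3.76%

VaR as a fraction: $1,446,096 / $30,000,000 = 4.820%.
σ = VaR / z = 4.820% / 1.282 = 3.760%.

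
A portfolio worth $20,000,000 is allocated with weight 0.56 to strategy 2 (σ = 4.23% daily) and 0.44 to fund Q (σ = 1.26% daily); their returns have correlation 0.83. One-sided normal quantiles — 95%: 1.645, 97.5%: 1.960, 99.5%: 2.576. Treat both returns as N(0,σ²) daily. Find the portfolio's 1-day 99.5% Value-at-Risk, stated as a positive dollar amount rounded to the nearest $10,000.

$1,470,000

σ_p² = 0.56²·4.23² + 0.44²·1.26² + 2·0.83·0.56·0.44·4.23·1.26 = 8.0986 (%²).
σ_p = √8.0986 = 2.846%.
VaR = 2.576 × 2.846% = 7.331%; on $20,000,000 that is $1,466,200.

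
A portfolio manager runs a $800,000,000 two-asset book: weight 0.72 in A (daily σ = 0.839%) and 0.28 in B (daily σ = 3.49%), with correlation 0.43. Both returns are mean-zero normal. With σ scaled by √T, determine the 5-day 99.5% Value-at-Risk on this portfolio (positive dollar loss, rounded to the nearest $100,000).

σ_p = √(0.72²·0.839² + 0.28²·3.49² + 2·0.43·0.72·0.28·0.839·3.49) = 1.352%.
σ_{5d} = 1.352% × √5 = 3.023%.
z(99.5%) = 2.576.
VaR = 2.576 × 3.023% = 7.787%; on $800,000,000 that is $62,296,000.

$62,300,000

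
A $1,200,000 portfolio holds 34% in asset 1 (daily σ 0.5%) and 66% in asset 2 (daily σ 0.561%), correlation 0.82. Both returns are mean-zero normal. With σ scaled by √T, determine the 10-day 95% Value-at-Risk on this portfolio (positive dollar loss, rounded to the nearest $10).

σ_p = √(0.34²·0.5² + 0.66²·0.561² + 2·0.82·0.34·0.66·0.5·0.561) = 0.519%.
σ_{10d} = 0.519% × √10 = 1.641%.
z(95%) = 1.645.
VaR = 1.645 × 1.641% = 2.699%; on $1,200,000 that is $32,388.

$32,390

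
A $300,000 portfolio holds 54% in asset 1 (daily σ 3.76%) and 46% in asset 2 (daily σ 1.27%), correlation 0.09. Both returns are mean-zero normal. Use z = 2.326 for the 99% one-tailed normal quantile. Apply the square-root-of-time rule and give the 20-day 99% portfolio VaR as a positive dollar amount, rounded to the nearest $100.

σ_p = √(0.54²·3.76² + 0.46²·1.27² + 2·0.09·0.54·0.46·3.76·1.27) = 2.163%.
σ_{20d} = 2.163% × √20 = 9.673%.
VaR = 2.326 × 9.673% = 22.499%; on $300,000 that is $67,497.

$67,500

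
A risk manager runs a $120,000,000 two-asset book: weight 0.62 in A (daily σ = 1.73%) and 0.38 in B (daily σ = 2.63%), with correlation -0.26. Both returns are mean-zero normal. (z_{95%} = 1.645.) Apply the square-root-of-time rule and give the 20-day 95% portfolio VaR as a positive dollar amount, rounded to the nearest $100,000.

$11,100,000

σ_p = √(0.62²·1.73² + 0.38²·2.63² + 2·-0.26·0.62·0.38·1.73·2.63) = 1.262%.
σ_{20d} = 1.262% × √20 = 5.644%.
VaR = 1.645 × 5.644% = 9.284%; on $120,000,000 that is $11,140,800.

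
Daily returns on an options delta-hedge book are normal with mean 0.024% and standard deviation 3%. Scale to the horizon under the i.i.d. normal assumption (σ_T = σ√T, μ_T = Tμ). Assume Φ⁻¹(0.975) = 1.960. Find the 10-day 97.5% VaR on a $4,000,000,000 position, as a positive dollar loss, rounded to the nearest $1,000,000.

σ_{10d} = 3% × √10 = 9.487%; μ_{10d} = 10 × 0.024% = 0.240%.
VaR = −(0.240%) + 1.960 × 9.487% = 18.355%.
On $4,000,000,000: 0.18355 × $4,000,000,000 = $734,200,000.

$734,000,000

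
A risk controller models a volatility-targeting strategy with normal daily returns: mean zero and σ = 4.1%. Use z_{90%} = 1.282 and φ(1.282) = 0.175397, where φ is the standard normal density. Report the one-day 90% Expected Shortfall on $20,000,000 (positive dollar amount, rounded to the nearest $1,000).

$1,438,000

Tail multiplier: φ(z)/(1−α) = 0.175397 / 0.1 = 1.754.
ES = 4.1% × 1.754 = 7.191%.
On $20,000,000: 0.07191 × $20,000,000 = $1,438,200.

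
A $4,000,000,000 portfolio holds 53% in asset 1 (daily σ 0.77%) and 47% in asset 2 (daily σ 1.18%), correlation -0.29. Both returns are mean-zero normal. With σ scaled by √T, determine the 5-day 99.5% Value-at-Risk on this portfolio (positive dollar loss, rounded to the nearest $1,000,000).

$135,000,000

σ_p = √(0.53²·0.77² + 0.47²·1.18² + 2·-0.29·0.53·0.47·0.77·1.18) = 0.586%.
σ_{5d} = 0.586% × √5 = 1.310%.
z(99.5%) = 2.576.
VaR = 2.576 × 1.310% = 3.375%; on $4,000,000,000 that is $135,000,000.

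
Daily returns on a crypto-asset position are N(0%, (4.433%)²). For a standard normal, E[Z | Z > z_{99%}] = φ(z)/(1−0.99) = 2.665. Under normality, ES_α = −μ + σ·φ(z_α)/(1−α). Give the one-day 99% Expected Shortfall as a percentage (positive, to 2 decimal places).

ES = 4.433% × 2.665 = 11.814%.

11.81%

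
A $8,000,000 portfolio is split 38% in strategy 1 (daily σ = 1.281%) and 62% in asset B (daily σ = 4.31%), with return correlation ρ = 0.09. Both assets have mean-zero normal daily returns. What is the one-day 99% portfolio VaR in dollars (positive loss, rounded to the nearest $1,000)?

$513,000

σ_p² = 0.38²·1.281² + 0.62²·4.31² + 2·0.09·0.38·0.62·1.281·4.31 = 7.6117 (%²).
σ_p = √7.6117 = 2.759%.
At 99%, z = 2.326.
VaR = 2.326 × 2.759% = 6.417%; on $8,000,000 that is $513,360.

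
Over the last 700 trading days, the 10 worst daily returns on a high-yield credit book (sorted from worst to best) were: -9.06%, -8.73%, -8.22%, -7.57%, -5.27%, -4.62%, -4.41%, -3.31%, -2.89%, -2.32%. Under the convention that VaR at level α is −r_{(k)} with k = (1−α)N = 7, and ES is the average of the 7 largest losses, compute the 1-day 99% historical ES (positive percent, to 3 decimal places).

6.840%

The 7 worst returns sum to -47.88%.
ES = −(-47.88%) / 7 = 6.84% ≈ 6.840%.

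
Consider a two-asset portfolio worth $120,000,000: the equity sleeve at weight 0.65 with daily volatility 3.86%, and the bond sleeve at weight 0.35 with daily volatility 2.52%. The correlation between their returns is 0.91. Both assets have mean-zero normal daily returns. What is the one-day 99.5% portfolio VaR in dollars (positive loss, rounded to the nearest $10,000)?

$10,300,000

σ_p² = 0.65²·3.86² + 0.35²·2.52² + 2·0.91·0.65·0.35·3.86·2.52 = 11.1006 (%²).
σ_p = √11.1006 = 3.332%.
At 99.5%, z = 2.576.
VaR = 2.576 × 3.332% = 8.583%; on $120,000,000 that is $10,299,600.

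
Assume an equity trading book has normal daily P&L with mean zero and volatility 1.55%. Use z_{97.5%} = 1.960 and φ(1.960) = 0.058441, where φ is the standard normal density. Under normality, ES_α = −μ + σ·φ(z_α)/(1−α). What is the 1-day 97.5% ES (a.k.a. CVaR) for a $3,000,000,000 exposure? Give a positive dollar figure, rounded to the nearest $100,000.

Tail multiplier: φ(z)/(1−α) = 0.058441 / 0.025 = 2.338.
ES = 1.55% × 2.338 = 3.624%.
On $3,000,000,000: 0.03624 × $3,000,000,000 = $108,720,000.

$108,700,000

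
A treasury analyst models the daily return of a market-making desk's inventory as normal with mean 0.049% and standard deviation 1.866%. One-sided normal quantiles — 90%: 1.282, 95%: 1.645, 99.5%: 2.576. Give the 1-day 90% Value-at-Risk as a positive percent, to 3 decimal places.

VaR = −μ + z·σ = −(0.049%) + 1.282 × 1.866% = 2.343%.

2.343%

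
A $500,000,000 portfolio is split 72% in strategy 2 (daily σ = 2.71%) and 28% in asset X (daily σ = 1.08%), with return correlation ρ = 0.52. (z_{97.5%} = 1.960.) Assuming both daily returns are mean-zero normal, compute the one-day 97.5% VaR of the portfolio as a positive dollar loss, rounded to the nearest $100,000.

σ_p² = 0.72²·2.71² + 0.28²·1.08² + 2·0.52·0.72·0.28·2.71·1.08 = 4.5123 (%²).
σ_p = √4.5123 = 2.124%.
VaR = 1.960 × 2.124% = 4.163%; on $500,000,000 that is $20,815,000.

$20,800,000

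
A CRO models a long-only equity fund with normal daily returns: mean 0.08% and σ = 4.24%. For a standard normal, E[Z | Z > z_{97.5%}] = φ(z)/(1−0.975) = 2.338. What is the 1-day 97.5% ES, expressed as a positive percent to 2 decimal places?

9.83%

ES = −(0.08%) + 4.24% × 2.338 = 9.833%.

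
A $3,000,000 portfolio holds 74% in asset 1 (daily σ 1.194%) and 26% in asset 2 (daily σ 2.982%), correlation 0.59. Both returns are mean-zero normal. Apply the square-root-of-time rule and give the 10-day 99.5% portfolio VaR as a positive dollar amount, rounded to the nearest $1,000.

σ_p = √(0.74²·1.194² + 0.26²·2.982² + 2·0.59·0.74·0.26·1.194·2.982) = 1.480%.
σ_{10d} = 1.480% × √10 = 4.680%.
z(99.5%) = 2.576.
VaR = 2.576 × 4.680% = 12.056%; on $3,000,000 that is $361,680.

$362,000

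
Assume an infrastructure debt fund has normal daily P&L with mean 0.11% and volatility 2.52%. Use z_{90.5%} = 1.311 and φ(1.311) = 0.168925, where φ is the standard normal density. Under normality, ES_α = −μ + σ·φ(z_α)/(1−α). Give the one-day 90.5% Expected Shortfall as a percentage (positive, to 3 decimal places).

4.371%

Tail multiplier: φ(z)/(1−α) = 0.168925 / 0.095 = 1.778.
ES = −(0.11%) + 2.52% × 1.778 = 4.371%.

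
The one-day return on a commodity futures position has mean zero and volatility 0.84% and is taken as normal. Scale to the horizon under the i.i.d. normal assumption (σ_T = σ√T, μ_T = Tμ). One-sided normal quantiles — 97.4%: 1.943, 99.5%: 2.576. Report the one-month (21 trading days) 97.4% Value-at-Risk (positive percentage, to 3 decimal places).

σ_{21d} = 0.84% × √21 = 3.849%.
VaR = 1.943 × 3.849% = 7.479%.

7.479%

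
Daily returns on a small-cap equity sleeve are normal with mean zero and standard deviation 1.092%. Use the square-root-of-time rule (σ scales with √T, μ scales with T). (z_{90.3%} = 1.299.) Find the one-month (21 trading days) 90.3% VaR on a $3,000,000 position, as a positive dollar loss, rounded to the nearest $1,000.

$195,000

σ_{21d} = 1.092% × √21 = 5.004%.
VaR = 1.299 × 5.004% = 6.500%.
On $3,000,000: 0.06500 × $3,000,000 = $195,000.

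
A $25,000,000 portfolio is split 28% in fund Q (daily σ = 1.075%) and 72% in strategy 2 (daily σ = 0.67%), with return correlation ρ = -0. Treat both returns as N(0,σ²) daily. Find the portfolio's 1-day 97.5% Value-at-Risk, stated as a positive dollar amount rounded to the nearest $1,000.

$279,000

σ_p² = 0.28²·1.075² + 0.72²·0.67² + 2·-0·0.28·0.72·1.075·0.67 = 0.3233 (%²).
σ_p = √0.3233 = 0.569%.
At 97.5%, z = 1.960.
VaR = 1.960 × 0.569% = 1.115%; on $25,000,000 that is $278,750.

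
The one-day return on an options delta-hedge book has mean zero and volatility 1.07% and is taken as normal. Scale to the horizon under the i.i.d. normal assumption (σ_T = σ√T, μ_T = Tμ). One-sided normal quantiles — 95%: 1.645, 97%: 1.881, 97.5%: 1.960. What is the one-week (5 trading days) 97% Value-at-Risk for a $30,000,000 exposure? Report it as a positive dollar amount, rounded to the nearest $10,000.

σ_{5d} = 1.07% × √5 = 2.393%.
VaR = 1.881 × 2.393% = 4.501%.
On $30,000,000: 0.04501 × $30,000,000 = $1,350,300.

$1,350,000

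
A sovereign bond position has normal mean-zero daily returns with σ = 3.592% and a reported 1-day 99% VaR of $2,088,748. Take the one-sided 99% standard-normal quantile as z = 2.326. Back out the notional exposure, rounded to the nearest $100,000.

$25,000,000

VaR as a fraction of value: z·σ = 2.326 × 3.592% = 8.35499%.
Position = $2,088,748 / 0.0835499 = $25,000,000.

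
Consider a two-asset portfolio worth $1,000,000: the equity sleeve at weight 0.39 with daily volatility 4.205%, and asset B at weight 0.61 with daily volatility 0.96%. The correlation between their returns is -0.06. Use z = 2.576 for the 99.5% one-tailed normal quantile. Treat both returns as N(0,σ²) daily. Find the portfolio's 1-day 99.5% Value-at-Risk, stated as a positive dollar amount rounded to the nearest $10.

σ_p² = 0.39²·4.205² + 0.61²·0.96² + 2·-0.06·0.39·0.61·4.205·0.96 = 2.9171 (%²).
σ_p = √2.9171 = 1.708%.
VaR = 2.576 × 1.708% = 4.400%; on $1,000,000 that is $44,000.

$44,000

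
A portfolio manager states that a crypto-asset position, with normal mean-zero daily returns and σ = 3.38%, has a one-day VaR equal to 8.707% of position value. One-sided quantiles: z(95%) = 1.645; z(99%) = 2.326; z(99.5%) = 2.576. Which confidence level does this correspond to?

99.5%

Implied z = VaR/σ = 8.707 / 3.38 = 2.576.
This matches z(99.5%) = 2.576.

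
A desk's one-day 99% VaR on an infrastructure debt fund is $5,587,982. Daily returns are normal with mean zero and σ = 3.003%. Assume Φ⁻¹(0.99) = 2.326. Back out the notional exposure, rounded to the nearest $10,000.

VaR as a fraction of value: z·σ = 2.326 × 3.003% = 6.98498%.
Position = $5,587,982 / 0.0698498 = $79,999,994.

$80,000,000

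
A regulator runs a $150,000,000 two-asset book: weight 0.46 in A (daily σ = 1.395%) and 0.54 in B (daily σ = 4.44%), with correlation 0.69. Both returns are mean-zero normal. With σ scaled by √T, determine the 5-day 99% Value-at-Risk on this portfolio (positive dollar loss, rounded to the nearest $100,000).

σ_p = √(0.46²·1.395² + 0.54²·4.44² + 2·0.69·0.46·0.54·1.395·4.44) = 2.878%.
σ_{5d} = 2.878% × √5 = 6.435%.
z(99%) = 2.326.
VaR = 2.326 × 6.435% = 14.968%; on $150,000,000 that is $22,452,000.

$22,500,000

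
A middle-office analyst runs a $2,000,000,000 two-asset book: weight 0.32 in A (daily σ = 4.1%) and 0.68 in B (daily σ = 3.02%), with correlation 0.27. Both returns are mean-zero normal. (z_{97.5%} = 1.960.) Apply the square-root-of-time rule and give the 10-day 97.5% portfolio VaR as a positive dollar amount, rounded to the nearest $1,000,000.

σ_p = √(0.32²·4.1² + 0.68²·3.02² + 2·0.27·0.32·0.68·4.1·3.02) = 2.719%.
σ_{10d} = 2.719% × √10 = 8.598%.
VaR = 1.960 × 8.598% = 16.852%; on $2,000,000,000 that is $337,040,000.

$337,000,000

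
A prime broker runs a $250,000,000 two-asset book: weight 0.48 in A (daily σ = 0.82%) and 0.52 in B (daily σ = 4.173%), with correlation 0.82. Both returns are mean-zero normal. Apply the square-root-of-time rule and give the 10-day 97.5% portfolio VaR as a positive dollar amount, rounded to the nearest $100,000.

σ_p = √(0.48²·0.82² + 0.52²·4.173² + 2·0.82·0.48·0.52·0.82·4.173) = 2.503%.
σ_{10d} = 2.503% × √10 = 7.915%.
z(97.5%) = 1.960.
VaR = 1.960 × 7.915% = 15.513%; on $250,000,000 that is $38,782,500.

$38,800,000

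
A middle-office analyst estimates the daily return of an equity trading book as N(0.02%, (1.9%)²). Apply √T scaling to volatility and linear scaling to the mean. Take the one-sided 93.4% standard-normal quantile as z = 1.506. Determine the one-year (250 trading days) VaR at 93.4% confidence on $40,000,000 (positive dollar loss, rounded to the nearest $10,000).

σ_{250d} = 1.9% × √250 = 30.042%; μ_{250d} = 250 × 0.02% = 5.000%.
VaR = −(5.000%) + 1.506 × 30.042% = 40.243%.
On $40,000,000: 0.40243 × $40,000,000 = $16,097,200.

$16,100,000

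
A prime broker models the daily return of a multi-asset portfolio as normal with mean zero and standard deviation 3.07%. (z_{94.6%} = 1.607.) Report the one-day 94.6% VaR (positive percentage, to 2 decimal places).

4.93%

VaR = z·σ = 1.607 × 3.07% = 4.933%.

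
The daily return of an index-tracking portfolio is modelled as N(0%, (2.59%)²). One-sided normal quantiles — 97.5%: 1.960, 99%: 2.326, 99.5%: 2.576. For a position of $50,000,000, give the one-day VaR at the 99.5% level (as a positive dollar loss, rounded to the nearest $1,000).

$3,336,000

VaR = z·σ = 2.576 × 2.59% = 6.672%.
On $50,000,000: 0.06672 × $50,000,000 = $3,336,000.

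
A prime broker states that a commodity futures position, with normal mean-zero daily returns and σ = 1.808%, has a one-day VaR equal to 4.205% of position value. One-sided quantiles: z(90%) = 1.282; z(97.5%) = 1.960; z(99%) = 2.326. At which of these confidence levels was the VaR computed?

Implied z = VaR/σ = 4.205 / 1.808 = 2.326.
This matches z(99%) = 2.326.

99%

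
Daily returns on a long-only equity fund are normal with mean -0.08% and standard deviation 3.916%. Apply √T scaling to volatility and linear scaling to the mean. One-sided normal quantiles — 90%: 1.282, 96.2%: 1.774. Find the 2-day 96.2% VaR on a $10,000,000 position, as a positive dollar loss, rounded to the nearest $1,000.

$998,000

σ_{2d} = 3.916% × √2 = 5.538%; μ_{2d} = 2 × -0.08% = -0.160%.
VaR = −(-0.160%) + 1.774 × 5.538% = 9.984%.
On $10,000,000: 0.09984 × $10,000,000 = $998,400.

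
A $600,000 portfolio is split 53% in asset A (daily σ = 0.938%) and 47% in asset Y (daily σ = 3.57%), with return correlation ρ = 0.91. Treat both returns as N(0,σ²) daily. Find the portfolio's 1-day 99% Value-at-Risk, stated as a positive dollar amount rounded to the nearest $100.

σ_p² = 0.53²·0.938² + 0.47²·3.57² + 2·0.91·0.53·0.47·0.938·3.57 = 4.5807 (%²).
σ_p = √4.5807 = 2.140%.
At 99%, z = 2.326.
VaR = 2.326 × 2.140% = 4.978%; on $600,000 that is $29,868.

$29,900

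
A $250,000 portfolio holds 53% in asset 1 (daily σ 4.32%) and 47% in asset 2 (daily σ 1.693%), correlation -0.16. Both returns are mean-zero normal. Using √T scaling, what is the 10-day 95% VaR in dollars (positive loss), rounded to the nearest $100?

σ_p = √(0.53²·4.32² + 0.47²·1.693² + 2·-0.16·0.53·0.47·4.32·1.693) = 2.301%.
σ_{10d} = 2.301% × √10 = 7.276%.
z(95%) = 1.645.
VaR = 1.645 × 7.276% = 11.969%; on $250,000 that is $29,922.

$29,900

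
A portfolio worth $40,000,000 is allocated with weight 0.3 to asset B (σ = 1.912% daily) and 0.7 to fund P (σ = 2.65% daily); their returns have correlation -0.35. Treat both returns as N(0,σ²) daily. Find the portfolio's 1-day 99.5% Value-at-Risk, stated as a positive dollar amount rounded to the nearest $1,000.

$1,792,000

σ_p² = 0.3²·1.912² + 0.7²·2.65² + 2·-0.35·0.3·0.7·1.912·2.65 = 3.0252 (%²).
σ_p = √3.0252 = 1.739%.
At 99.5%, z = 2.576.
VaR = 2.576 × 1.739% = 4.480%; on $40,000,000 that is $1,792,000.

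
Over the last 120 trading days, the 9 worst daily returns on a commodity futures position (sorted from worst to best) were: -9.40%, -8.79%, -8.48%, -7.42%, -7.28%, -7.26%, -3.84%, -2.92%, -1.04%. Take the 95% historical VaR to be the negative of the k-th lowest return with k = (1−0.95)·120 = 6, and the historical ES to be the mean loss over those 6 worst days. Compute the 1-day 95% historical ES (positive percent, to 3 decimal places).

8.105%

The 6 worst returns sum to -48.63%.
ES = −(-48.63%) / 6 = 8.105%.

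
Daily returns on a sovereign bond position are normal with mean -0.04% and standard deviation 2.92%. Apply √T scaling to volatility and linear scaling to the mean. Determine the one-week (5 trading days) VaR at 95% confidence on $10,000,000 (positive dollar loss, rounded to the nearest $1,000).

At 95%, z = 1.645.
σ_{5d} = 2.92% × √5 = 6.529%; μ_{5d} = 5 × -0.04% = -0.200%.
VaR = −(-0.200%) + 1.645 × 6.529% = 10.940%.
On $10,000,000: 0.10940 × $10,000,000 = $1,094,000.

$1,094,000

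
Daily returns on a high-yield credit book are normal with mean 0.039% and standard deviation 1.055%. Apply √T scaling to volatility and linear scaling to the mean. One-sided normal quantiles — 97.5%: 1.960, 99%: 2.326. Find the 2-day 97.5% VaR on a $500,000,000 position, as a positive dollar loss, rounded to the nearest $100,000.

σ_{2d} = 1.055% × √2 = 1.492%; μ_{2d} = 2 × 0.039% = 0.078%.
VaR = −(0.078%) + 1.960 × 1.492% = 2.846%.
On $500,000,000: 0.02846 × $500,000,000 = $14,230,000.

$14,200,000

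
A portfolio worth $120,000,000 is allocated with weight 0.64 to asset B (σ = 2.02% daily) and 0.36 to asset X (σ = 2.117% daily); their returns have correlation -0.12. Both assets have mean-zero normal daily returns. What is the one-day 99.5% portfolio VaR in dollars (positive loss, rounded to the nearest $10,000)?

$4,390,000

σ_p² = 0.64²·2.02² + 0.36²·2.117² + 2·-0.12·0.64·0.36·2.02·2.117 = 2.0157 (%²).
σ_p = √2.0157 = 1.420%.
At 99.5%, z = 2.576.
VaR = 2.576 × 1.420% = 3.658%; on $120,000,000 that is $4,389,600.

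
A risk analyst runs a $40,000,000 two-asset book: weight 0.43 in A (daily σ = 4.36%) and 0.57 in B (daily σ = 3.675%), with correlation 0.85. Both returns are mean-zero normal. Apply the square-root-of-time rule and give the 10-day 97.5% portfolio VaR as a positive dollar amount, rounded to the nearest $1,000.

$9,466,000

σ_p = √(0.43²·4.36² + 0.57²·3.675² + 2·0.85·0.43·0.57·4.36·3.675) = 3.818%.
σ_{10d} = 3.818% × √10 = 12.074%.
z(97.5%) = 1.960.
VaR = 1.960 × 12.074% = 23.665%; on $40,000,000 that is $9,466,000.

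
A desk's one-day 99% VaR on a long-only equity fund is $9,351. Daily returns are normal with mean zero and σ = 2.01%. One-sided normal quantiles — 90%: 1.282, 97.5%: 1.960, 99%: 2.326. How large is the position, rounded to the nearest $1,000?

$200,000

VaR as a fraction of value: z·σ = 2.326 × 2.01% = 4.67526%.
Position = $9,351 / 0.0467526 = $200,010.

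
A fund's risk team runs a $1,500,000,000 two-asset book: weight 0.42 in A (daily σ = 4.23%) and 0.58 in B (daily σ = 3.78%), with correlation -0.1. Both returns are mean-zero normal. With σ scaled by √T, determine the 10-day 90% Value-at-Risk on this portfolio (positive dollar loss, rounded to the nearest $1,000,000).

σ_p = √(0.42²·4.23² + 0.58²·3.78² + 2·-0.1·0.42·0.58·4.23·3.78) = 2.680%.
σ_{10d} = 2.680% × √10 = 8.475%.
z(90%) = 1.282.
VaR = 1.282 × 8.475% = 10.865%; on $1,500,000,000 that is $162,975,000.

$163,000,000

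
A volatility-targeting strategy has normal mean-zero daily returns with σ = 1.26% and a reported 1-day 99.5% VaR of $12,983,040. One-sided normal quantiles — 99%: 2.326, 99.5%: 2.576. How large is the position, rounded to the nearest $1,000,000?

VaR as a fraction of value: z·σ = 2.576 × 1.26% = 3.24576%.
Position = $12,983,040 / 0.0324576 = $400,000,000.

$400,000,000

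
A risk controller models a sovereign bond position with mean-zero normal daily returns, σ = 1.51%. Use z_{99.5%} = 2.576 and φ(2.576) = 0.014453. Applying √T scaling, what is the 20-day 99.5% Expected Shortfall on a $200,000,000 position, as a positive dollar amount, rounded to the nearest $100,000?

σ_{20d} = 1.51% × √20 = 6.753%.
ES multiplier = φ(z)/(1−α) = 0.014453/0.005 = 2.891.
ES = 6.753% × 2.891 = 19.523%; on $200,000,000: $39,046,000.

$39,000,000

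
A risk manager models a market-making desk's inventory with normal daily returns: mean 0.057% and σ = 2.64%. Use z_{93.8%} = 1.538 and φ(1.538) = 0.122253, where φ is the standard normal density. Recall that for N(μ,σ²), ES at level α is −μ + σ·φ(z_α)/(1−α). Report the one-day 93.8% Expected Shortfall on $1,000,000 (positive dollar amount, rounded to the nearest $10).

Tail multiplier: φ(z)/(1−α) = 0.122253 / 0.062 = 1.972.
ES = −(0.057%) + 2.64% × 1.972 = 5.149%.
On $1,000,000: 0.05149 × $1,000,000 = $51,490.

$51,490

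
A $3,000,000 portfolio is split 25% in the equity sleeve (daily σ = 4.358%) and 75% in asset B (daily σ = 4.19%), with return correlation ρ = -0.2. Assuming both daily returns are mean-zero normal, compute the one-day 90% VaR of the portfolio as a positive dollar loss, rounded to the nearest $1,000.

$120,000

σ_p² = 0.25²·4.358² + 0.75²·4.19² + 2·-0.2·0.25·0.75·4.358·4.19 = 9.6928 (%²).
σ_p = √9.6928 = 3.113%.
At 90%, z = 1.282.
VaR = 1.282 × 3.113% = 3.991%; on $3,000,000 that is $119,730.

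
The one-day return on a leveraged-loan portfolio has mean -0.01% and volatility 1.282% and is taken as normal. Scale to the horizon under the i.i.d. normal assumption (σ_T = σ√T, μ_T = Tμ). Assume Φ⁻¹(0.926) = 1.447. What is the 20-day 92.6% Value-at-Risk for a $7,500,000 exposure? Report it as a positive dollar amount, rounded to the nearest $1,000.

$637,000

σ_{20d} = 1.282% × √20 = 5.733%; μ_{20d} = 20 × -0.01% = -0.200%.
VaR = −(-0.200%) + 1.447 × 5.733% = 8.496%.
On $7,500,000: 0.08496 × $7,500,000 = $637,200.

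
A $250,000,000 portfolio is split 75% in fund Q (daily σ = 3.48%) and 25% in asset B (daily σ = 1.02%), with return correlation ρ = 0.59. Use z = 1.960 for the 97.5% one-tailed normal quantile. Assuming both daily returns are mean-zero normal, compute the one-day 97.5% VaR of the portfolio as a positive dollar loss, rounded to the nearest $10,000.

$13,560,000

σ_p² = 0.75²·3.48² + 0.25²·1.02² + 2·0.59·0.75·0.25·3.48·1.02 = 7.6625 (%²).
σ_p = √7.6625 = 2.768%.
VaR = 1.960 × 2.768% = 5.425%; on $250,000,000 that is $13,562,500.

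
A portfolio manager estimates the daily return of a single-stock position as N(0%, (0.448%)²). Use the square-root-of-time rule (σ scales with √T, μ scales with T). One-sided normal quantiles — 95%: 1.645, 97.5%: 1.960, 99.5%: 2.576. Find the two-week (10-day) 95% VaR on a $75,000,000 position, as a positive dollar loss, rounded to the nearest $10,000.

σ_{10d} = 0.448% × √10 = 1.417%.
VaR = 1.645 × 1.417% = 2.331%.
On $75,000,000: 0.02331 × $75,000,000 = $1,748,250.

$1,750,000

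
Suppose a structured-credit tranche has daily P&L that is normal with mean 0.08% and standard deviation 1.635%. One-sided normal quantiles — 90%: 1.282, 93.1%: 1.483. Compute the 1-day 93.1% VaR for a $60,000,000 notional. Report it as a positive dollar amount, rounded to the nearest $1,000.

$1,407,000

VaR = −μ + z·σ = −(0.08%) + 1.483 × 1.635% = 2.345%.
On $60,000,000: 0.02345 × $60,000,000 = $1,407,000.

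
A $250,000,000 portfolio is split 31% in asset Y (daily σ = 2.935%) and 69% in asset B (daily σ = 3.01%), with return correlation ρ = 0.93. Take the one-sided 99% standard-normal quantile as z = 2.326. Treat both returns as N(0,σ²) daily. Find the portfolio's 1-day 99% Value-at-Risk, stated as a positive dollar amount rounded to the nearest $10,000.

σ_p² = 0.31²·2.935² + 0.69²·3.01² + 2·0.93·0.31·0.69·2.935·3.01 = 8.6561 (%²).
σ_p = √8.6561 = 2.942%.
VaR = 2.326 × 2.942% = 6.843%; on $250,000,000 that is $17,107,500.

$17,110,000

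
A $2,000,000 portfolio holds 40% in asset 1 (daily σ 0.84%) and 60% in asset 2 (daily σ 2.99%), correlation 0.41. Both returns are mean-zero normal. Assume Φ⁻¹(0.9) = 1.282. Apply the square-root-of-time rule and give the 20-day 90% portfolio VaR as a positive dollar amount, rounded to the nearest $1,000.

$224,000

σ_p = √(0.4²·0.84² + 0.6²·2.99² + 2·0.41·0.4·0.6·0.84·2.99) = 1.956%.
σ_{20d} = 1.956% × √20 = 8.747%.
VaR = 1.282 × 8.747% = 11.214%; on $2,000,000 that is $224,280.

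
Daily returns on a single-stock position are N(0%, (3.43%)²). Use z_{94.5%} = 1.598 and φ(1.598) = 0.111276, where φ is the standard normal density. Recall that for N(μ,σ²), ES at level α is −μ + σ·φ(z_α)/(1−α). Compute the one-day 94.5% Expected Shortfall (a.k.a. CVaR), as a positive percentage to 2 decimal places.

Tail multiplier: φ(z)/(1−α) = 0.111276 / 0.055 = 2.023.
ES = 3.43% × 2.023 = 6.939%.

6.94%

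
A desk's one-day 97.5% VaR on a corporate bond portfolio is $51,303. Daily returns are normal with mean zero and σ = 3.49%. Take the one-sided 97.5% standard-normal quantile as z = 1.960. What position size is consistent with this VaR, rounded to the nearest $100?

$750,000

VaR as a fraction of value: z·σ = 1.960 × 3.49% = 6.8404%.
Position = $51,303 / 0.068404 = $750,000.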